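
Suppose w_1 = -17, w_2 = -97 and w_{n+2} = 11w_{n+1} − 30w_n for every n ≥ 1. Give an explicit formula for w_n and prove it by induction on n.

Claim: w_n = -5^n − 2·6^n.

Base cases: w_1 = -17 and -5^1 − 2·6^1 = -17; w_2 = -97 and -5^2 − 2·6^2 = -97.
Assume w_j = -5^j − 2·6^j for all 1 ≤ j ≤ k, where k ≥ 2.
Then w_{k+1} = 11w_k − 30w_{k−1} = 11·(-5^k − 2·6^k) − 30·(-5^{k−1} − 2·6^{k−1}) = -(11·5 − 30)5^{k−1} − 2·(11·6 − 30)6^{k−1} = -25·5^{k−1} − 72·6^{k−1} = -5^{k+1} − 2·6^{k+1}.
This completes the inductive step, so w_n = -5^n − 2·6^n for all n ≥ 1.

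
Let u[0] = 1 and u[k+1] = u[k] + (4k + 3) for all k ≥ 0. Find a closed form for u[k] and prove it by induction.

Claim: u[k] = 2k^2 + k + 1.

Base case: u[0] = 1, and 2·0^2 + 0 + 1 = 1.
Assume u[m] = 2m^2 + m + 1.
Then u[m+1] = u[m] + (4m + 3) = (2m^2 + m + 1) + (4m + 3) = 2m^2 + 5m + 4,
and 2·(m+1)^2 + (m+1) + 1 = 2m^2 + 5m + 4.
This completes the inductive step, so u[k] = 2k^2 + k + 1 for all k ≥ 0.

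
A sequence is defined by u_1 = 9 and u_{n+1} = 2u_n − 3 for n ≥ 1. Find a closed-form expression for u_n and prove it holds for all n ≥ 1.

Claim: u_n = 3·2^n + 3.

Base case: u_1 = 9, and 3·2^1 + 3 = 6 + 3 = 9.
Assume u_j = 3·2^j + 3 for some j ≥ 1.
Then u_{j+1} = 2u_j − 3 = 2·(3·2^j + 3) − 3 = 6·2^j + 6 − 3 = 3·2^{j+1} + 3.
This completes the inductive step, so u_n = 3·2^n + 3 for all n ≥ 1.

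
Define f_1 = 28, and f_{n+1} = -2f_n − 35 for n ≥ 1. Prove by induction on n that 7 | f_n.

Base case: f_1 = 28 = 7·4, so 7 | f_1.
Assume 7 | f_r, so f_r = 7t for some integer t.
Then f_{r+1} = -2f_r − 35 = -2·(7t) − 35 = 7(-2t − 5), so 7 | f_{r+1}.
Hence 7 | f_n for every n ≥ 1, by induction.

7 | f_n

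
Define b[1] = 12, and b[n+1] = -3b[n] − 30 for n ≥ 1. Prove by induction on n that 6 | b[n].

Base case: b[1] = 12 = 6·2, so 6 | b[1].
Assume 6 | b[r], so b[r] = 6t for some integer t.
Then b[r+1] = -3b[r] − 30 = -3·(6t) − 30 = 6(-3t − 5), so 6 | b[r+1].
Hence 6 | b[n] for every n ≥ 1, by induction.

6 | b[n]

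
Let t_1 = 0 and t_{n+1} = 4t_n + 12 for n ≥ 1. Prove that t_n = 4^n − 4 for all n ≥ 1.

Base case: t_1 = 0, and 4^1 − 4 = 4 − 4 = 0.
Assume t_j = 4^j − 4 for some j ≥ 1.
Then t_{j+1} = 4t_j + 12 = 4·(4^j − 4) + 12 = 4^{j+1} − 16 + 12 = 4^{j+1} − 4.
By induction, t_n = 4^n − 4 for all n ≥ 1.

t_n = 4^n − 4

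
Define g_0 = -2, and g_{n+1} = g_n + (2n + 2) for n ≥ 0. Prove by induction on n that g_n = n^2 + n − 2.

Base case: g_0 = -2, and 0^2 + 0 − 2 = -2.
Assume g_k = k^2 + k − 2.
Then g_{k+1} = g_k + (2k + 2) = (k^2 + k − 2) + (2k + 2) = k^2 + 3k,
and (k+1)^2 + (k+1) − 2 = k^2 + 3k.
By induction, g_n = n^2 + n − 2 for all n ≥ 0.

g_n = n^2 + n − 2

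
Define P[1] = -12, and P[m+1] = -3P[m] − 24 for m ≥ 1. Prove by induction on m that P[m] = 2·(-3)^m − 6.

Base case: P[1] = -12, and 2·(-3)^1 − 6 = -6 − 6 = -12.
Assume P[r] = 2·(-3)^r − 6 for some r ≥ 1.
Then P[r+1] = -3P[r] − 24 = -3·(2·(-3)^r − 6) − 24 = -6·(-3)^r + 18 − 24 = 2·(-3)^{r+1} − 6.
So the formula holds for r+1, and by induction P[m] = 2·(-3)^m − 6 for all m ≥ 1.

P[m] = 2·(-3)^m − 6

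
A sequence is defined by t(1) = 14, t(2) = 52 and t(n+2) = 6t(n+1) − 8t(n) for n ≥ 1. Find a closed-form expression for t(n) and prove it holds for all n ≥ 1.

Claim: t(n) = 3·4^n + 2^n.

Base cases: t(1) = 14 and 3·4^1 + 2^1 = 14; t(2) = 52 and 3·4^2 + 2^2 = 52.
Assume t(j) = 3·4^j + 2^j for all 1 ≤ j ≤ k, where k ≥ 2.
Then t(k+1) = 6t(k) − 8t(k−1) = 6·(3·4^k + 2^k) − 8·(3·4^{k−1} + 2^{k−1}) = 3·(6·4 − 8)4^{k−1} + (6·2 − 8)2^{k−1} = 48·4^{k−1} + 4·2^{k−1} = 3·4^{k+1} + 2^{k+1}.
So the formula holds for k+1, and by strong induction t(n) = 3·4^n + 2^n for all n ≥ 1.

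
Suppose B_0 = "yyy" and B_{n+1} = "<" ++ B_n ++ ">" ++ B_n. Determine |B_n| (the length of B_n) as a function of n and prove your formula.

Claim: |B_n| = 5·2^n − 2.

Base case: |B_0| = 3, and 5·2^0 − 2 = 3.
Assume |B_m| = 5·2^m − 2.
Then |B_{m+1}| = 1 + |B_m| + 1 + |B_m| = 2|B_m| + 2 = 2(5·2^m − 2) + 2 = 5·2^{m+1} − 4 + 2 = 5·2^{m+1} − 2.
Hence |B_n| = 5·2^n − 2 for every n ≥ 0, by induction.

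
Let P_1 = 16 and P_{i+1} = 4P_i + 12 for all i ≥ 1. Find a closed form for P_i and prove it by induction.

Claim: P_i = 5·4^i − 4.

Base case: P_1 = 16, and 5·4^1 − 4 = 20 − 4 = 16.
Assume P_r = 5·4^r − 4 for some r ≥ 1.
Then P_{r+1} = 4P_r + 12 = 4·(5·4^r − 4) + 12 = 20·4^r − 16 + 12 = 5·4^{r+1} − 4.
This completes the inductive step, so P_i = 5·4^i − 4 for all i ≥ 1.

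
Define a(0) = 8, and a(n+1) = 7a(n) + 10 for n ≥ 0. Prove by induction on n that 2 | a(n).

Base case: a(0) = 8 = 2·4, so 2 | a(0).
Assume 2 | a(r), so a(r) = 2t for some integer t.
Then a(r+1) = 7a(r) + 10 = 7·(2t) + 10 = 2(7t + 5), so 2 | a(r+1).
Hence 2 | a(n) for every n ≥ 0, by induction.

2 | a(n)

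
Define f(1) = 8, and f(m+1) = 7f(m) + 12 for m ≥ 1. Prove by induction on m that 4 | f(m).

Base case: f(1) = 8 = 4·2, so 4 | f(1).
Assume 4 | f(j), so f(j) = 4t for some integer t.
Then f(j+1) = 7f(j) + 12 = 7·(4t) + 12 = 4(7t + 3), so 4 | f(j+1).
So the property holds for j+1, and by induction 4 | f(m) for all m ≥ 1.

4 | f(m)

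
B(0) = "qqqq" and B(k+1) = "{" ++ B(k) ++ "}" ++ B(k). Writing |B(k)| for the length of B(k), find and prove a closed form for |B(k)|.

Claim: |B(k)| = 6·2^k − 2.

Base case: |B(0)| = 4, and 6·2^0 − 2 = 4.
Assume |B(j)| = 6·2^j − 2.
Then |B(j+1)| = 1 + |B(j)| + 1 + |B(j)| = 2|B(j)| + 2 = 2(6·2^j − 2) + 2 = 6·2^{j+1} − 4 + 2 = 6·2^{j+1} − 2.
So the formula holds for j+1, and by induction |B(k)| = 6·2^k − 2 for all k ≥ 0.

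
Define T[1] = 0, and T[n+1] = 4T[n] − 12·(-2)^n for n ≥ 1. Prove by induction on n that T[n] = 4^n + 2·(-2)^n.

Base case: T[1] = 0, and 4^1 + 2·(-2)^1 = 4 − 4 = 0.
Assume T[k] = 4^k + 2·(-2)^k for some k ≥ 1.
Then T[k+1] = 4T[k] − 12·(-2)^k = 4·(4^k + 2·(-2)^k) − 12·(-2)^k = 4^{k+1} + 8·(-2)^k − 12·(-2)^k = 4^{k+1} − 4·(-2)^k = 4^{k+1} + 2·(-2)^{k+1}.
This completes the inductive step, so T[n] = 4^n + 2·(-2)^n for all n ≥ 1.

T[n] = 4^n + 2·(-2)^n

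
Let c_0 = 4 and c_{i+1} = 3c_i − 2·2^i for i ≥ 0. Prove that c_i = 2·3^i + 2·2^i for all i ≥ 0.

Base case: c_0 = 4, and 2·3^0 + 2·2^0 = 2 + 2 = 4.
Assume c_k = 2·3^k + 2·2^k for some k ≥ 0.
Then c_{k+1} = 3c_k − 2·2^k = 3·(2·3^k + 2·2^k) − 2·2^k = 2·3^{k+1} + 6·2^k − 2·2^k = 2·3^{k+1} + 4·2^k = 2·3^{k+1} + 2·2^{k+1}.
Hence c_i = 2·3^i + 2·2^i for every i ≥ 0, by induction.

c_i = 2·3^i + 2·2^i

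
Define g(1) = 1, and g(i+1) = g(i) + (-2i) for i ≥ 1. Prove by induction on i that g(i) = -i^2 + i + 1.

Base case: g(1) = 1, and -1^2 + 1 + 1 = 1.
Assume g(m) = -m^2 + m + 1.
Then g(m+1) = g(m) + (-2m) = (-m^2 + m + 1) + (-2m) = -m^2 − m + 1,
and -(m+1)^2 + (m+1) + 1 = -m^2 − m + 1.
Hence g(i) = -i^2 + i + 1 for every i ≥ 1, by induction.

g(i) = -i^2 + i + 1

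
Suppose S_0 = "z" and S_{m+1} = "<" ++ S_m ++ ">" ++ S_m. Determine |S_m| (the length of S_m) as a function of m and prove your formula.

Claim: |S_m| = 3·2^m − 2.

Base case: |S_0| = 1, and 3·2^0 − 2 = 1.
Assume |S_r| = 3·2^r − 2.
Then |S_{r+1}| = 1 + |S_r| + 1 + |S_r| = 2|S_r| + 2 = 2(3·2^r − 2) + 2 = 3·2^{r+1} − 4 + 2 = 3·2^{r+1} − 2.
By induction, |S_m| = 3·2^m − 2 for all m ≥ 0.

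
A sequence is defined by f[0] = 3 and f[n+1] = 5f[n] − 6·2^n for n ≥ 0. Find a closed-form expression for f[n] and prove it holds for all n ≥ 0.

Claim: f[n] = 5^n + 2·2^n.

Base case: f[0] = 3, and 5^0 + 2·2^0 = 1 + 2 = 3.
Assume f[k] = 5^k + 2·2^k for some k ≥ 0.
Then f[k+1] = 5f[k] − 6·2^k = 5·(5^k + 2·2^k) − 6·2^k = 5^{k+1} + 10·2^k − 6·2^k = 5^{k+1} + 4·2^k = 5^{k+1} + 2·2^{k+1}.
This completes the inductive step, so f[n] = 5^n + 2·2^n for all n ≥ 0.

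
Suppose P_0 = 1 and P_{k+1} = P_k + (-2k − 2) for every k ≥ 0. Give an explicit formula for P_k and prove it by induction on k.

Claim: P_k = -k^2 − k + 1.

Base case: P_0 = 1, and -0^2 − 0 + 1 = 1.
Assume P_m = -m^2 − m + 1.
Then P_{m+1} = P_m + (-2m − 2) = (-m^2 − m + 1) + (-2m − 2) = -m^2 − 3m − 1,
and -(m+1)^2 − (m+1) + 1 = -m^2 − 3m − 1.
By induction, P_k = -k^2 − k + 1 for all k ≥ 0.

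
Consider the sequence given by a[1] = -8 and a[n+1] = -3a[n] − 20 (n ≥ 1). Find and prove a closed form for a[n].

Claim: a[n] = (-3)^n − 5.

Base case: a[1] = -8, and (-3)^1 − 5 = -3 − 5 = -8.
Assume a[j] = (-3)^j − 5 for some j ≥ 1.
Then a[j+1] = -3a[j] − 20 = -3·((-3)^j − 5) − 20 = -3·(-3)^j + 15 − 20 = (-3)^{j+1} − 5.
By induction, a[n] = (-3)^n − 5 for all n ≥ 1.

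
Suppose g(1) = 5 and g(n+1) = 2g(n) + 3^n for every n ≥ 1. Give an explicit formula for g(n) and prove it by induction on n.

Claim: g(n) = 2^n + 3^n.

Base case: g(1) = 5, and 2^1 + 3^1 = 2 + 3 = 5.
Assume g(m) = 2^m + 3^m for some m ≥ 1.
Then g(m+1) = 2g(m) + 3^m = 2·(2^m + 3^m) + 3^m = 2^{m+1} + 2·3^m + 3^m = 2^{m+1} + 3·3^m = 2^{m+1} + 3^{m+1}.
So the formula holds for m+1, and by induction g(n) = 2^n + 3^n for all n ≥ 1.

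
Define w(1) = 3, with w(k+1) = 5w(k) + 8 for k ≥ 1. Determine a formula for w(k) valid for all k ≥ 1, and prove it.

Claim: w(k) = 5^k − 2.

Base case: w(1) = 3, and 5^1 − 2 = 5 − 2 = 3.
Assume w(m) = 5^m − 2 for some m ≥ 1.
Then w(m+1) = 5w(m) + 8 = 5·(5^m − 2) + 8 = 5^{m+1} − 10 + 8 = 5^{m+1} − 2.
By induction, w(k) = 5^k − 2 for all k ≥ 1.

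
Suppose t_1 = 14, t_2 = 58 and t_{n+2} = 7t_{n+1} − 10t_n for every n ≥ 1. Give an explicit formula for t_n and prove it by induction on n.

Claim: t_n = 2·5^n + 2·2^n.

Base cases: t_1 = 14 and 2·5^1 + 2·2^1 = 14; t_2 = 58 and 2·5^2 + 2·2^2 = 58.
Assume t_j = 2·5^j + 2·2^j for all 1 ≤ j ≤ r, where r ≥ 2.
Then t_{r+1} = 7t_r − 10t_{r−1} = 7·(2·5^r + 2·2^r) − 10·(2·5^{r−1} + 2·2^{r−1}) = 2·(7·5 − 10)5^{r−1} + 2·(7·2 − 10)2^{r−1} = 50·5^{r−1} + 8·2^{r−1} = 2·5^{r+1} + 2·2^{r+1}.
By strong induction, t_n = 2·5^n + 2·2^n for all n ≥ 1.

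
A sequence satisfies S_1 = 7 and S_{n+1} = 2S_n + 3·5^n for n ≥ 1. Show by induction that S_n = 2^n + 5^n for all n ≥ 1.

Base case: S_1 = 7, and 2^1 + 5^1 = 2 + 5 = 7.
Assume S_k = 2^k + 5^k for some k ≥ 1.
Then S_{k+1} = 2S_k + 3·5^k = 2·(2^k + 5^k) + 3·5^k = 2^{k+1} + 2·5^k + 3·5^k = 2^{k+1} + 5·5^k = 2^{k+1} + 5^{k+1}.
So the formula holds for k+1, and by induction S_n = 2^n + 5^n for all n ≥ 1.

S_n = 2^n + 5^n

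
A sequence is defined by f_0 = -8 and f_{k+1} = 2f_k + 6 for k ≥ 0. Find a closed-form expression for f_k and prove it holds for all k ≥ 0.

Claim: f_k = -2^{k+1} − 6.

Base case: f_0 = -8, and -2^{0+1} − 6 = -2 − 6 = -8.
Assume f_r = -2^{r+1} − 6 for some r ≥ 0.
Then f_{r+1} = 2f_r + 6 = 2·(-2^{r+1} − 6) + 6 = -2^{r+2} − 12 + 6 = -2^{r+2} − 6.
This completes the inductive step, so f_k = -2^{k+1} − 6 for all k ≥ 0.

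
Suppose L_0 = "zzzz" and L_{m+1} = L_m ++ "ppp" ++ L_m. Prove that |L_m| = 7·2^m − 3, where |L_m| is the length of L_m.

Base case: |L_0| = 4, and 7·2^0 − 3 = 4.
Assume |L_j| = 7·2^j − 3.
Then |L_{j+1}| = |L_j| + 3 + |L_j| = 2|L_j| + 3 = 2(7·2^j − 3) + 3 = 7·2^{j+1} − 6 + 3 = 7·2^{j+1} − 3.
By induction, |L_m| = 7·2^m − 3 for all m ≥ 0.

|L_m| = 7·2^m − 3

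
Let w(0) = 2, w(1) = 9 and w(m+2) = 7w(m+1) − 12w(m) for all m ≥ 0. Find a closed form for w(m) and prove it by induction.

Claim: w(m) = 3·4^m − 3^m.

Base cases: w(0) = 2 and 3·4^0 − 3^0 = 2; w(1) = 9 and 3·4^1 − 3^1 = 9.
Assume w(j) = 3·4^j − 3^j for all 0 ≤ j ≤ r, where r ≥ 1.
Then w(r+1) = 7w(r) − 12w(r−1) = 7·(3·4^r − 3^r) − 12·(3·4^{r−1} − 3^{r−1}) = 3·(7·4 − 12)4^{r−1} − (7·3 − 12)3^{r−1} = 48·4^{r−1} − 9·3^{r−1} = 3·4^{r+1} − 3^{r+1}.
So the formula holds for r+1, and by strong induction w(m) = 3·4^m − 3^m for all m ≥ 0.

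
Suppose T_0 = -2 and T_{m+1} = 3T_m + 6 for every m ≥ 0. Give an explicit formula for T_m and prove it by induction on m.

Claim: T_m = 3^m − 3.

Base case: T_0 = -2, and 3^0 − 3 = 1 − 3 = -2.
Assume T_k = 3^k − 3 for some k ≥ 0.
Then T_{k+1} = 3T_k + 6 = 3·(3^k − 3) + 6 = 3^{k+1} − 9 + 6 = 3^{k+1} − 3.
This completes the inductive step, so T_m = 3^m − 3 for all m ≥ 0.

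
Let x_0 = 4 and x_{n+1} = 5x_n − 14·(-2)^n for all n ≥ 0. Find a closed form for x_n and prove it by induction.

Claim: x_n = 2·5^n + 2·(-2)^n.

Base case: x_0 = 4, and 2·5^0 + 2·(-2)^0 = 2 + 2 = 4.
Assume x_r = 2·5^r + 2·(-2)^r for some r ≥ 0.
Then x_{r+1} = 5x_r − 14·(-2)^r = 5·(2·5^r + 2·(-2)^r) − 14·(-2)^r = 2·5^{r+1} + 10·(-2)^r − 14·(-2)^r = 2·5^{r+1} − 4·(-2)^r = 2·5^{r+1} + 2·(-2)^{r+1}.
By induction, x_n = 2·5^n + 2·(-2)^n for all n ≥ 0.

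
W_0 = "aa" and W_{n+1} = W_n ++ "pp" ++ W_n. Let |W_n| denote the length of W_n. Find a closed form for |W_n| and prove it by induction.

Claim: |W_n| = 2^{n+2} − 2.

Base case: |W_0| = 2, and 2^{0+2} − 2 = 2.
Assume |W_m| = 2^{m+2} − 2.
Then |W_{m+1}| = |W_m| + 2 + |W_m| = 2|W_m| + 2 = 2(2^{m+2} − 2) + 2 = 2^{m+3} − 4 + 2 = 2^{m+3} − 2.
This completes the inductive step, so |W_n| = 2^{n+2} − 2 for all n ≥ 0.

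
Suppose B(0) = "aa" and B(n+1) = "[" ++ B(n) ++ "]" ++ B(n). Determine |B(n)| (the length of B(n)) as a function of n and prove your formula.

Claim: |B(n)| = 2^{n+2} − 2.

Base case: |B(0)| = 2, and 2^{0+2} − 2 = 2.
Assume |B(k)| = 2^{k+2} − 2.
Then |B(k+1)| = 1 + |B(k)| + 1 + |B(k)| = 2|B(k)| + 2 = 2(2^{k+2} − 2) + 2 = 2^{k+3} − 4 + 2 = 2^{k+3} − 2.
So the formula holds for k+1, and by induction |B(n)| = 2^{n+2} − 2 for all n ≥ 0.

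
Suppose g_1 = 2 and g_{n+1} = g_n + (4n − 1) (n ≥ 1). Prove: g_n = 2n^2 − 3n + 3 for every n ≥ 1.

Base case: g_1 = 2, and 2·1^2 − 3·1 + 3 = 2.
Assume g_j = 2j^2 − 3j + 3.
Then g_{j+1} = g_j + (4j − 1) = (2j^2 − 3j + 3) + (4j − 1) = 2j^2 + j + 2,
and 2·(j+1)^2 − 3·(j+1) + 3 = 2j^2 + j + 2.
This completes the inductive step, so g_n = 2n^2 − 3n + 3 for all n ≥ 1.

g_n = 2n^2 − 3n + 3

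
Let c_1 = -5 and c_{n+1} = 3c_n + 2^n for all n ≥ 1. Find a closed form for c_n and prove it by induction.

Claim: c_n = -3^n − 2^n.

Base case: c_1 = -5, and -3^1 − 2^1 = -3 − 2 = -5.
Assume c_k = -3^k − 2^k for some k ≥ 1.
Then c_{k+1} = 3c_k + 2^k = 3·(-3^k − 2^k) + 2^k = -3^{k+1} − 3·2^k + 2^k = -3^{k+1} − 2·2^k = -3^{k+1} − 2^{k+1}.
So the formula holds for k+1, and by induction c_n = -3^n − 2^n for all n ≥ 1.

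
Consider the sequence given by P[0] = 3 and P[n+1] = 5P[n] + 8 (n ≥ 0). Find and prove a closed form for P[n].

Claim: P[n] = 5^{n+1} − 2.

Base case: P[0] = 3, and 5^{0+1} − 2 = 5 − 2 = 3.
Assume P[k] = 5^{k+1} − 2 for some k ≥ 0.
Then P[k+1] = 5P[k] + 8 = 5·(5^{k+1} − 2) + 8 = 5^{k+2} − 10 + 8 = 5^{k+2} − 2.
So the formula holds for k+1, and by induction P[n] = 5^{n+1} − 2 for all n ≥ 0.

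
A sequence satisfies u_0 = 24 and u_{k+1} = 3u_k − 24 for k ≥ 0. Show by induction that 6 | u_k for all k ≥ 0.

Base case: u_0 = 24 = 6·4, so 6 | u_0.
Assume 6 | u_j, so u_j = 6t for some integer t.
Then u_{j+1} = 3u_j − 24 = 3·(6t) − 24 = 6(3t − 4), so 6 | u_{j+1}.
This completes the inductive step, so 6 | u_k for all k ≥ 0.

6 | u_k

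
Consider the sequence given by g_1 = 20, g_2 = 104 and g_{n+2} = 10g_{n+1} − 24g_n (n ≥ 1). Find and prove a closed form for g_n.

Claim: g_n = 2·6^n + 2·4^n.

Base cases: g_1 = 20 and 2·6^1 + 2·4^1 = 20; g_2 = 104 and 2·6^2 + 2·4^2 = 104.
Assume g_j = 2·6^j + 2·4^j for all 1 ≤ j ≤ k, where k ≥ 2.
Then g_{k+1} = 10g_k − 24g_{k−1} = 10·(2·6^k + 2·4^k) − 24·(2·6^{k−1} + 2·4^{k−1}) = 2·(10·6 − 24)6^{k−1} + 2·(10·4 − 24)4^{k−1} = 72·6^{k−1} + 32·4^{k−1} = 2·6^{k+1} + 2·4^{k+1}.
By strong induction, g_n = 2·6^n + 2·4^n for all n ≥ 1.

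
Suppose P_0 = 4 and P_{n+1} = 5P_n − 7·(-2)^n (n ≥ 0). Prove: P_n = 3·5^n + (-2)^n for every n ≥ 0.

Base case: P_0 = 4, and 3·5^0 + (-2)^0 = 3 + 1 = 4.
Assume P_m = 3·5^m + (-2)^m for some m ≥ 0.
Then P_{m+1} = 5P_m − 7·(-2)^m = 5·(3·5^m + (-2)^m) − 7·(-2)^m = 3·5^{m+1} + 5·(-2)^m − 7·(-2)^m = 3·5^{m+1} − 2·(-2)^m = 3·5^{m+1} + (-2)^{m+1}.
This completes the inductive step, so P_n = 3·5^n + (-2)^n for all n ≥ 0.

P_n = 3·5^n + (-2)^n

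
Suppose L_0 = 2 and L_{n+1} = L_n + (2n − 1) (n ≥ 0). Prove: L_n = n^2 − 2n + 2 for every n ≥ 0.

Base case: L_0 = 2, and 0^2 − 2·0 + 2 = 2.
Assume L_j = j^2 − 2j + 2.
Then L_{j+1} = L_j + (2j − 1) = (j^2 − 2j + 2) + (2j − 1) = j^2 + 1,
and (j+1)^2 − 2·(j+1) + 2 = j^2 + 1.
This completes the inductive step, so L_n = n^2 − 2n + 2 for all n ≥ 0.

L_n = n^2 − 2n + 2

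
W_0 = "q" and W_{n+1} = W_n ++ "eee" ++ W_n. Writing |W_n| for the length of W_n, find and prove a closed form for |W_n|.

Claim: |W_n| = 2^{n+2} − 3.

Base case: |W_0| = 1, and 2^{0+2} − 3 = 1.
Assume |W_r| = 2^{r+2} − 3.
Then |W_{r+1}| = |W_r| + 3 + |W_r| = 2|W_r| + 3 = 2(2^{r+2} − 3) + 3 = 2^{r+3} − 6 + 3 = 2^{r+3} − 3.
Hence |W_n| = 2^{n+2} − 3 for every n ≥ 0, by induction.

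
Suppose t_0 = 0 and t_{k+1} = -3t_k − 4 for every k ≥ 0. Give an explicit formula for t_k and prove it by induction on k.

Claim: t_k = (-3)^k − 1.

Base case: t_0 = 0, and (-3)^0 − 1 = 1 − 1 = 0.
Assume t_m = (-3)^m − 1 for some m ≥ 0.
Then t_{m+1} = -3t_m − 4 = -3·((-3)^m − 1) − 4 = -3·(-3)^m + 3 − 4 = (-3)^{m+1} − 1.
So the formula holds for m+1, and by induction t_k = (-3)^k − 1 for all k ≥ 0.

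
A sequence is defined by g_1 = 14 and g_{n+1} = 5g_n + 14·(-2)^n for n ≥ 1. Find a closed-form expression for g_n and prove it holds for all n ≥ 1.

Claim: g_n = 2·5^n − 2·(-2)^n.

Base case: g_1 = 14, and 2·5^1 − 2·(-2)^1 = 10 + 4 = 14.
Assume g_r = 2·5^r − 2·(-2)^r for some r ≥ 1.
Then g_{r+1} = 5g_r + 14·(-2)^r = 5·(2·5^r − 2·(-2)^r) + 14·(-2)^r = 2·5^{r+1} − 10·(-2)^r + 14·(-2)^r = 2·5^{r+1} + 4·(-2)^r = 2·5^{r+1} − 2·(-2)^{r+1}.
So the formula holds for r+1, and by induction g_n = 2·5^n − 2·(-2)^n for all n ≥ 1.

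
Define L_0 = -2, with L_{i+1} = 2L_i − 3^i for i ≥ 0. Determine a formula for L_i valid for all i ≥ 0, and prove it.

Claim: L_i = -2^i − 3^i.

Base case: L_0 = -2, and -2^0 − 3^0 = -1 − 1 = -2.
Assume L_k = -2^k − 3^k for some k ≥ 0.
Then L_{k+1} = 2L_k − 3^k = 2·(-2^k − 3^k) − 3^k = -2^{k+1} − 2·3^k − 3^k = -2^{k+1} − 3·3^k = -2^{k+1} − 3^{k+1}.
So the formula holds for k+1, and by induction L_i = -2^i − 3^i for all i ≥ 0.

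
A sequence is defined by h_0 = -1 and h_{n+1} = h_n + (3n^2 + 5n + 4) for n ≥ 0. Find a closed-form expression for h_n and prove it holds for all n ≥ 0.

Claim: h_n = n^3 + n^2 + 2n − 1.

Base case: h_0 = -1, and 0^3 + 0^2 + 2·0 − 1 = -1.
Assume h_k = k^3 + k^2 + 2k − 1.
Then h_{k+1} = h_k + (3k^2 + 5k + 4) = (k^3 + k^2 + 2k − 1) + (3k^2 + 5k + 4) = k^3 + 4k^2 + 7k + 3,
and (k+1)^3 + (k+1)^2 + 2·(k+1) − 1 = k^3 + 4k^2 + 7k + 3.
By induction, h_n = n^3 + n^2 + 2n − 1 for all n ≥ 0.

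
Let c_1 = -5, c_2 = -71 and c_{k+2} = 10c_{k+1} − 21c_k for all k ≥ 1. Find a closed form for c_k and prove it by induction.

Claim: c_k = 3·3^k − 2·7^k.

Base cases: c_1 = -5 and 3·3^1 − 2·7^1 = -5; c_2 = -71 and 3·3^2 − 2·7^2 = -71.
Assume c_j = 3·3^j − 2·7^j for all 1 ≤ j ≤ m, where m ≥ 2.
Then c_{m+1} = 10c_m − 21c_{m−1} = 10·(3·3^m − 2·7^m) − 21·(3·3^{m−1} − 2·7^{m−1}) = 3·(10·3 − 21)3^{m−1} − 2·(10·7 − 21)7^{m−1} = 27·3^{m−1} − 98·7^{m−1} = 3·3^{m+1} − 2·7^{m+1}.
So the formula holds for m+1, and by strong induction c_k = 3·3^k − 2·7^k for all k ≥ 1.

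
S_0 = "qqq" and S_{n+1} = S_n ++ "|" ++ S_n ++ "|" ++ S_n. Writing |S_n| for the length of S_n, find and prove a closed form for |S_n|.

Claim: |S_n| = 4·3^n − 1.

Base case: |S_0| = 3, and 4·3^0 − 1 = 3.
Assume |S_r| = 4·3^r − 1.
Then |S_{r+1}| = 3|S_r| + 2 = 3(4·3^r − 1) + 2 = 4·3^{r+1} − 3 + 2 = 4·3^{r+1} − 1.
So the formula holds for r+1, and by induction |S_n| = 4·3^n − 1 for all n ≥ 0.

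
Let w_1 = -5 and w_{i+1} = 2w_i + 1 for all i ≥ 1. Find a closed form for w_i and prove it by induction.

Claim: w_i = -2^{i+1} − 1.

Base case: w_1 = -5, and -2^{1+1} − 1 = -4 − 1 = -5.
Assume w_j = -2^{j+1} − 1 for some j ≥ 1.
Then w_{j+1} = 2w_j + 1 = 2·(-2^{j+1} − 1) + 1 = -2^{j+2} − 2 + 1 = -2^{j+2} − 1.
So the formula holds for j+1, and by induction w_i = -2^{i+1} − 1 for all i ≥ 1.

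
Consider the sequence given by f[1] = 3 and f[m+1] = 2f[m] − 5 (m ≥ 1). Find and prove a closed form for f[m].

Claim: f[m] = -2^m + 5.

Base case: f[1] = 3, and -2^1 + 5 = -2 + 5 = 3.
Assume f[j] = -2^j + 5 for some j ≥ 1.
Then f[j+1] = 2f[j] − 5 = 2·(-2^j + 5) − 5 = -2^{j+1} + 10 − 5 = -2^{j+1} + 5.
By induction, f[m] = -2^m + 5 for all m ≥ 1.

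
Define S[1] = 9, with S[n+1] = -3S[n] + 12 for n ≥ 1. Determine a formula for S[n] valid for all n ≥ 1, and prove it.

Claim: S[n] = -2·(-3)^n + 3.

Base case: S[1] = 9, and -2·(-3)^1 + 3 = 6 + 3 = 9.
Assume S[r] = -2·(-3)^r + 3 for some r ≥ 1.
Then S[r+1] = -3S[r] + 12 = -3·(-2·(-3)^r + 3) + 12 = 6·(-3)^r − 9 + 12 = -2·(-3)^{r+1} + 3.
So the formula holds for r+1, and by induction S[n] = -2·(-3)^n + 3 for all n ≥ 1.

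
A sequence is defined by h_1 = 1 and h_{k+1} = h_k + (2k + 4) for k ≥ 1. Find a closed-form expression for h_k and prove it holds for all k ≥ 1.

Claim: h_k = k^2 + 3k − 3.

Base case: h_1 = 1, and 1^2 + 3·1 − 3 = 1.
Assume h_r = r^2 + 3r − 3.
Then h_{r+1} = h_r + (2r + 4) = (r^2 + 3r − 3) + (2r + 4) = r^2 + 5r + 1,
and (r+1)^2 + 3·(r+1) − 3 = r^2 + 5r + 1.
By induction, h_k = k^2 + 3k − 3 for all k ≥ 1.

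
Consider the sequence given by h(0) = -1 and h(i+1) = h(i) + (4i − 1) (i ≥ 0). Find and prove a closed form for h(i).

Claim: h(i) = 2i^2 − 3i − 1.

Base case: h(0) = -1, and 2·0^2 − 3·0 − 1 = -1.
Assume h(k) = 2k^2 − 3k − 1.
Then h(k+1) = h(k) + (4k − 1) = (2k^2 − 3k − 1) + (4k − 1) = 2k^2 + k − 2,
and 2·(k+1)^2 − 3·(k+1) − 1 = 2k^2 + k − 2.
This completes the inductive step, so h(i) = 2i^2 − 3i − 1 for all i ≥ 0.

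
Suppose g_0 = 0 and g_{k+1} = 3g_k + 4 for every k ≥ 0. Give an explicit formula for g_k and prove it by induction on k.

Claim: g_k = 2·3^k − 2.

Base case: g_0 = 0, and 2·3^0 − 2 = 2 − 2 = 0.
Assume g_m = 2·3^m − 2 for some m ≥ 0.
Then g_{m+1} = 3g_m + 4 = 3·(2·3^m − 2) + 4 = 6·3^m − 6 + 4 = 2·3^{m+1} − 2.
So the formula holds for m+1, and by induction g_k = 2·3^k − 2 for all k ≥ 0.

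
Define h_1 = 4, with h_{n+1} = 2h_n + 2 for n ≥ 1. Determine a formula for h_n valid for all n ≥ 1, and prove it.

Claim: h_n = 3·2^n − 2.

Base case: h_1 = 4, and 3·2^1 − 2 = 6 − 2 = 4.
Assume h_j = 3·2^j − 2 for some j ≥ 1.
Then h_{j+1} = 2h_j + 2 = 2·(3·2^j − 2) + 2 = 6·2^j − 4 + 2 = 3·2^{j+1} − 2.
This completes the inductive step, so h_n = 3·2^n − 2 for all n ≥ 1.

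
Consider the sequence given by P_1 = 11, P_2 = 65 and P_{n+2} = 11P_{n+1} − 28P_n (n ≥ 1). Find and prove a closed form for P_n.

Claim: P_n = 4^n + 7^n.

Base cases: P_1 = 11 and 4^1 + 7^1 = 11; P_2 = 65 and 4^2 + 7^2 = 65.
Assume P_i = 4^i + 7^i for all 1 ≤ i ≤ j, where j ≥ 2.
Then P_{j+1} = 11P_j − 28P_{j−1} = 11·(4^j + 7^j) − 28·(4^{j−1} + 7^{j−1}) = (11·4 − 28)4^{j−1} + (11·7 − 28)7^{j−1} = 16·4^{j−1} + 49·7^{j−1} = 4^{j+1} + 7^{j+1}.
By strong induction, P_n = 4^n + 7^n for all n ≥ 1.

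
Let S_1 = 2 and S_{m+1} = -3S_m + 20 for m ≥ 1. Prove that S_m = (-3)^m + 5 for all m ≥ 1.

Base case: S_1 = 2, and (-3)^1 + 5 = -3 + 5 = 2.
Assume S_k = (-3)^k + 5 for some k ≥ 1.
Then S_{k+1} = -3S_k + 20 = -3·((-3)^k + 5) + 20 = -3·(-3)^k − 15 + 20 = (-3)^{k+1} + 5.
This completes the inductive step, so S_m = (-3)^m + 5 for all m ≥ 1.

S_m = (-3)^m + 5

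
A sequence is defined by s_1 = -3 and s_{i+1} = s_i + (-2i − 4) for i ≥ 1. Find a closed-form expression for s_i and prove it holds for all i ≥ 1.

Claim: s_i = -i^2 − 3i + 1.

Base case: s_1 = -3, and -1^2 − 3·1 + 1 = -3.
Assume s_m = -m^2 − 3m + 1.
Then s_{m+1} = s_m + (-2m − 4) = (-m^2 − 3m + 1) + (-2m − 4) = -m^2 − 5m − 3,
and -(m+1)^2 − 3·(m+1) + 1 = -m^2 − 5m − 3.
Hence s_i = -i^2 − 3i + 1 for every i ≥ 1, by induction.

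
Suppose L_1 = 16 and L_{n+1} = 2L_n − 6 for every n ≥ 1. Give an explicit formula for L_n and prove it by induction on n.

Claim: L_n = 5·2^n + 6.

Base case: L_1 = 16, and 5·2^1 + 6 = 10 + 6 = 16.
Assume L_r = 5·2^r + 6 for some r ≥ 1.
Then L_{r+1} = 2L_r − 6 = 2·(5·2^r + 6) − 6 = 10·2^r + 12 − 6 = 5·2^{r+1} + 6.
By induction, L_n = 5·2^n + 6 for all n ≥ 1.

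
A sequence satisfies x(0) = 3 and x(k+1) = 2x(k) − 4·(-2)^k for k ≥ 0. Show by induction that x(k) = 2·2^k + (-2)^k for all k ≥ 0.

Base case: x(0) = 3, and 2·2^0 + (-2)^0 = 2 + 1 = 3.
Assume x(m) = 2·2^m + (-2)^m for some m ≥ 0.
Then x(m+1) = 2x(m) − 4·(-2)^m = 2·(2·2^m + (-2)^m) − 4·(-2)^m = 2·2^{m+1} + 2·(-2)^m − 4·(-2)^m = 2·2^{m+1} − 2·(-2)^m = 2·2^{m+1} + (-2)^{m+1}.
So the formula holds for m+1, and by induction x(k) = 2·2^k + (-2)^k for all k ≥ 0.

x(k) = 2·2^k + (-2)^k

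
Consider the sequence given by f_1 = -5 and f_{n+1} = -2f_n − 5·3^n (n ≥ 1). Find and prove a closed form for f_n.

Claim: f_n = (-2)^n − 3^n.

Base case: f_1 = -5, and (-2)^1 − 3^1 = -2 − 3 = -5.
Assume f_r = (-2)^r − 3^r for some r ≥ 1.
Then f_{r+1} = -2f_r − 5·3^r = -2·((-2)^r − 3^r) − 5·3^r = (-2)^{r+1} + 2·3^r − 5·3^r = (-2)^{r+1} − 3·3^r = (-2)^{r+1} − 3^{r+1}.
Hence f_n = (-2)^n − 3^n for every n ≥ 1, by induction.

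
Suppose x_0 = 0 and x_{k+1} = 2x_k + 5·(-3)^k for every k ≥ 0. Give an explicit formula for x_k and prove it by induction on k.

Claim: x_k = 2^k − (-3)^k.

Base case: x_0 = 0, and 2^0 − (-3)^0 = 1 − 1 = 0.
Assume x_r = 2^r − (-3)^r for some r ≥ 0.
Then x_{r+1} = 2x_r + 5·(-3)^r = 2·(2^r − (-3)^r) + 5·(-3)^r = 2^{r+1} − 2·(-3)^r + 5·(-3)^r = 2^{r+1} + 3·(-3)^r = 2^{r+1} − (-3)^{r+1}.
Hence x_k = 2^k − (-3)^k for every k ≥ 0, by induction.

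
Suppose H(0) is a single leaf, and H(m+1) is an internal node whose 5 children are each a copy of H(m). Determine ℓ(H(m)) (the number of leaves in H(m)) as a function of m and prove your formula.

Claim: ℓ(H(m)) = 5^m.

Base case: ℓ(H(0)) = 1, and 5^0 = 1.
Assume ℓ(H(j)) = 5^j.
Then ℓ(H(j+1)) = 5·ℓ(H(j)) = 5·5^j = 5^{j+1}.
By induction, ℓ(H(m)) = 5^m for all m ≥ 0.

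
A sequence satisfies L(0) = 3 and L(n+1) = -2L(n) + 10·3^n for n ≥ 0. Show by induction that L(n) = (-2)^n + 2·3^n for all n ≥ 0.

Base case: L(0) = 3, and (-2)^0 + 2·3^0 = 1 + 2 = 3.
Assume L(k) = (-2)^k + 2·3^k for some k ≥ 0.
Then L(k+1) = -2L(k) + 10·3^k = -2·((-2)^k + 2·3^k) + 10·3^k = (-2)^{k+1} − 4·3^k + 10·3^k = (-2)^{k+1} + 6·3^k = (-2)^{k+1} + 2·3^{k+1}.
By induction, L(n) = (-2)^n + 2·3^n for all n ≥ 0.

L(n) = (-2)^n + 2·3^n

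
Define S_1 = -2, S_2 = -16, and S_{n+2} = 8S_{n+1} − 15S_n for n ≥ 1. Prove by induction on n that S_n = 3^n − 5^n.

Base cases: S_1 = -2 and 3^1 − 5^1 = -2; S_2 = -16 and 3^2 − 5^2 = -16.
Assume S_j = 3^j − 5^j for all 1 ≤ j ≤ k, where k ≥ 2.
Then S_{k+1} = 8S_k − 15S_{k−1} = 8·(3^k − 5^k) − 15·(3^{k−1} − 5^{k−1}) = (8·3 − 15)3^{k−1} − (8·5 − 15)5^{k−1} = 9·3^{k−1} − 25·5^{k−1} = 3^{k+1} − 5^{k+1}.
So the formula holds for k+1, and by strong induction S_n = 3^n − 5^n for all n ≥ 1.

S_n = 3^n − 5^n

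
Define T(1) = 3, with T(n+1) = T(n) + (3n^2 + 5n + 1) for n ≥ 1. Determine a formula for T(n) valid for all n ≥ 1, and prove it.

Claim: T(n) = n^3 + n^2 − n + 2.

Base case: T(1) = 3, and 1^3 + 1^2 − 1 + 2 = 3.
Assume T(k) = k^3 + k^2 − k + 2.
Then T(k+1) = T(k) + (3k^2 + 5k + 1) = (k^3 + k^2 − k + 2) + (3k^2 + 5k + 1) = k^3 + 4k^2 + 4k + 3,
and (k+1)^3 + (k+1)^2 − (k+1) + 2 = k^3 + 4k^2 + 4k + 3.
By induction, T(n) = n^3 + n^2 − n + 2 for all n ≥ 1.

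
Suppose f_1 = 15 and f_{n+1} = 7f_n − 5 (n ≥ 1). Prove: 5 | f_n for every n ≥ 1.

Base case: f_1 = 15 = 5·3, so 5 | f_1.
Assume 5 | f_m, so f_m = 5t for some integer t.
Then f_{m+1} = 7f_m − 5 = 7·(5t) − 5 = 5(7t − 1), so 5 | f_{m+1}.
So the property holds for m+1, and by induction 5 | f_n for all n ≥ 1.

5 | f_n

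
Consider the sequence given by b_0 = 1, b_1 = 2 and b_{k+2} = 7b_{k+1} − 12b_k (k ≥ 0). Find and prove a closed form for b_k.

Claim: b_k = 2·3^k − 4^k.

Base cases: b_0 = 1 and 2·3^0 − 4^0 = 1; b_1 = 2 and 2·3^1 − 4^1 = 2.
Assume b_j = 2·3^j − 4^j for all 0 ≤ j ≤ m, where m ≥ 1.
Then b_{m+1} = 7b_m − 12b_{m−1} = 7·(2·3^m − 4^m) − 12·(2·3^{m−1} − 4^{m−1}) = 2·(7·3 − 12)3^{m−1} − (7·4 − 12)4^{m−1} = 18·3^{m−1} − 16·4^{m−1} = 2·3^{m+1} − 4^{m+1}.
By strong induction, b_k = 2·3^k − 4^k for all k ≥ 0.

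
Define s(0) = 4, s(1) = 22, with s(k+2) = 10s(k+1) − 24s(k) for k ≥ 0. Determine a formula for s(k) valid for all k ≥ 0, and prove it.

Claim: s(k) = 3·6^k + 4^k.

Base cases: s(0) = 4 and 3·6^0 + 4^0 = 4; s(1) = 22 and 3·6^1 + 4^1 = 22.
Assume s(j) = 3·6^j + 4^j for all 0 ≤ j ≤ r, where r ≥ 1.
Then s(r+1) = 10s(r) − 24s(r−1) = 10·(3·6^r + 4^r) − 24·(3·6^{r−1} + 4^{r−1}) = 3·(10·6 − 24)6^{r−1} + (10·4 − 24)4^{r−1} = 108·6^{r−1} + 16·4^{r−1} = 3·6^{r+1} + 4^{r+1}.
By strong induction, s(k) = 3·6^k + 4^k for all k ≥ 0.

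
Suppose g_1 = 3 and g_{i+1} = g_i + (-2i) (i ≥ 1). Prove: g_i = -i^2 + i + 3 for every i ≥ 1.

Base case: g_1 = 3, and -1^2 + 1 + 3 = 3.
Assume g_j = -j^2 + j + 3.
Then g_{j+1} = g_j + (-2j) = (-j^2 + j + 3) + (-2j) = -j^2 − j + 3,
and -(j+1)^2 + (j+1) + 3 = -j^2 − j + 3.
This completes the inductive step, so g_i = -i^2 + i + 3 for all i ≥ 1.

g_i = -i^2 + i + 3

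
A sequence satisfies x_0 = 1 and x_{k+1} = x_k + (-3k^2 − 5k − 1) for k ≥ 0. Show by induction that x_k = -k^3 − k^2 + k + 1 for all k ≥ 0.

Base case: x_0 = 1, and -0^3 − 0^2 + 0 + 1 = 1.
Assume x_j = -j^3 − j^2 + j + 1.
Then x_{j+1} = x_j + (-3j^2 − 5j − 1) = (-j^3 − j^2 + j + 1) + (-3j^2 − 5j − 1) = -j^3 − 4j^2 − 4j,
and -(j+1)^3 − (j+1)^2 + (j+1) + 1 = -j^3 − 4j^2 − 4j.
By induction, x_k = -k^3 − k^2 + k + 1 for all k ≥ 0.

x_k = -k^3 − k^2 + k + 1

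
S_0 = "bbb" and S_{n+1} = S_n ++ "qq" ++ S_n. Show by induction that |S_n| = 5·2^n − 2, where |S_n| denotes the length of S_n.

Base case: |S_0| = 3, and 5·2^0 − 2 = 3.
Assume |S_r| = 5·2^r − 2.
Then |S_{r+1}| = |S_r| + 2 + |S_r| = 2|S_r| + 2 = 2(5·2^r − 2) + 2 = 5·2^{r+1} − 4 + 2 = 5·2^{r+1} − 2.
This completes the inductive step, so |S_n| = 5·2^n − 2 for all n ≥ 0.

|S_n| = 5·2^n − 2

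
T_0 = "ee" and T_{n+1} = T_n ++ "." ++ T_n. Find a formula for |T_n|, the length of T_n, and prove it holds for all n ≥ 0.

Claim: |T_n| = 3·2^n − 1.

Base case: |T_0| = 2, and 3·2^0 − 1 = 2.
Assume |T_k| = 3·2^k − 1.
Then |T_{k+1}| = |T_k| + 1 + |T_k| = 2|T_k| + 1 = 2(3·2^k − 1) + 1 = 3·2^{k+1} − 2 + 1 = 3·2^{k+1} − 1.
This completes the inductive step, so |T_n| = 3·2^n − 1 for all n ≥ 0.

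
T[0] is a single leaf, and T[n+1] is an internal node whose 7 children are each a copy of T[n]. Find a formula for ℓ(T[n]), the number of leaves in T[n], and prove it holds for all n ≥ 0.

Claim: ℓ(T[n]) = 7^n.

Base case: ℓ(T[0]) = 1, and 7^0 = 1.
Assume ℓ(T[r]) = 7^r.
Then ℓ(T[r+1]) = 7·ℓ(T[r]) = 7·7^r = 7^{r+1}.
By induction, ℓ(T[n]) = 7^n for all n ≥ 0.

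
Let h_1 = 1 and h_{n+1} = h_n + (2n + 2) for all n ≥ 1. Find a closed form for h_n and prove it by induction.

Claim: h_n = n^2 + n − 1.

Base case: h_1 = 1, and 1^2 + 1 − 1 = 1.
Assume h_k = k^2 + k − 1.
Then h_{k+1} = h_k + (2k + 2) = (k^2 + k − 1) + (2k + 2) = k^2 + 3k + 1,
and (k+1)^2 + (k+1) − 1 = k^2 + 3k + 1.
By induction, h_n = n^2 + n − 1 for all n ≥ 1.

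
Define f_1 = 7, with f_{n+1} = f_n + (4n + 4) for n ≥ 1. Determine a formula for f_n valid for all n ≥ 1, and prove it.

Claim: f_n = 2n^2 + 2n + 3.

Base case: f_1 = 7, and 2·1^2 + 2·1 + 3 = 7.
Assume f_j = 2j^2 + 2j + 3.
Then f_{j+1} = f_j + (4j + 4) = (2j^2 + 2j + 3) + (4j + 4) = 2j^2 + 6j + 7,
and 2·(j+1)^2 + 2·(j+1) + 3 = 2j^2 + 6j + 7.
By induction, f_n = 2n^2 + 2n + 3 for all n ≥ 1.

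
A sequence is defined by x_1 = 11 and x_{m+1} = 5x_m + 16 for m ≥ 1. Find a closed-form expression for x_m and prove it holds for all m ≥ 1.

Claim: x_m = 3·5^m − 4.

Base case: x_1 = 11, and 3·5^1 − 4 = 15 − 4 = 11.
Assume x_k = 3·5^k − 4 for some k ≥ 1.
Then x_{k+1} = 5x_k + 16 = 5·(3·5^k − 4) + 16 = 15·5^k − 20 + 16 = 3·5^{k+1} − 4.
So the formula holds for k+1, and by induction x_m = 3·5^m − 4 for all m ≥ 1.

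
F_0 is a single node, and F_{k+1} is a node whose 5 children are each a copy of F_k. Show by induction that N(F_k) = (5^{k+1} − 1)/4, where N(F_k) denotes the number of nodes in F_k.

Base case: N(F_0) = 1, and (5^{0+1} − 1)/4 = 1.
Assume N(F_r) = (5^{r+1} − 1)/4.
Then N(F_{r+1}) = 1 + 5N(F_r) = 1 + 5·(5^{r+1} − 1)/4 = 1 + (5^{r+2} − 5)/4 = (4 + 5^{r+2} − 5)/4 = (5^{r+2} − 1)/4.
So the formula holds for r+1, and by induction N(F_k) = (5^{k+1} − 1)/4 for all k ≥ 0.

N(F_k) = (5^{k+1} − 1)/4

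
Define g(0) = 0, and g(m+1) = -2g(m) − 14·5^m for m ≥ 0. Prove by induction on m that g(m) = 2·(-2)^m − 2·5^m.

Base case: g(0) = 0, and 2·(-2)^0 − 2·5^0 = 2 − 2 = 0.
Assume g(r) = 2·(-2)^r − 2·5^r for some r ≥ 0.
Then g(r+1) = -2g(r) − 14·5^r = -2·(2·(-2)^r − 2·5^r) − 14·5^r = 2·(-2)^{r+1} + 4·5^r − 14·5^r = 2·(-2)^{r+1} − 10·5^r = 2·(-2)^{r+1} − 2·5^{r+1}.
This completes the inductive step, so g(m) = 2·(-2)^m − 2·5^m for all m ≥ 0.

g(m) = 2·(-2)^m − 2·5^m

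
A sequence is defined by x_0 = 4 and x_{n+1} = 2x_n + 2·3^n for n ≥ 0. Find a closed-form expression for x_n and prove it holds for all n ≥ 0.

Claim: x_n = 2·2^n + 2·3^n.

Base case: x_0 = 4, and 2·2^0 + 2·3^0 = 2 + 2 = 4.
Assume x_k = 2·2^k + 2·3^k for some k ≥ 0.
Then x_{k+1} = 2x_k + 2·3^k = 2·(2·2^k + 2·3^k) + 2·3^k = 2·2^{k+1} + 4·3^k + 2·3^k = 2·2^{k+1} + 6·3^k = 2·2^{k+1} + 2·3^{k+1}.
Hence x_n = 2·2^n + 2·3^n for every n ≥ 0, by induction.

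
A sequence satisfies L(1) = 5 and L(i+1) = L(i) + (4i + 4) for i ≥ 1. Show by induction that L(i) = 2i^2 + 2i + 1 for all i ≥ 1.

Base case: L(1) = 5, and 2·1^2 + 2·1 + 1 = 5.
Assume L(j) = 2j^2 + 2j + 1.
Then L(j+1) = L(j) + (4j + 4) = (2j^2 + 2j + 1) + (4j + 4) = 2j^2 + 6j + 5,
and 2·(j+1)^2 + 2·(j+1) + 1 = 2j^2 + 6j + 5.
Hence L(i) = 2i^2 + 2i + 1 for every i ≥ 1, by induction.

L(i) = 2i^2 + 2i + 1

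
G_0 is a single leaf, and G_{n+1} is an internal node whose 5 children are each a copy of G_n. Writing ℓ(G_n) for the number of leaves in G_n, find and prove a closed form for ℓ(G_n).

Claim: ℓ(G_n) = 5^n.

Base case: ℓ(G_0) = 1, and 5^0 = 1.
Assume ℓ(G_m) = 5^m.
Then ℓ(G_{m+1}) = 5·ℓ(G_m) = 5·5^m = 5^{m+1}.
This completes the inductive step, so ℓ(G_n) = 5^n for all n ≥ 0.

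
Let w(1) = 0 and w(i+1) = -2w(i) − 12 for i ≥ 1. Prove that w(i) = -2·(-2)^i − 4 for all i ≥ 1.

Base case: w(1) = 0, and -2·(-2)^1 − 4 = 4 − 4 = 0.
Assume w(m) = -2·(-2)^m − 4 for some m ≥ 1.
Then w(m+1) = -2w(m) − 12 = -2·(-2·(-2)^m − 4) − 12 = 4·(-2)^m + 8 − 12 = -2·(-2)^{m+1} − 4.
So the formula holds for m+1, and by induction w(i) = -2·(-2)^i − 4 for all i ≥ 1.

w(i) = -2·(-2)^i − 4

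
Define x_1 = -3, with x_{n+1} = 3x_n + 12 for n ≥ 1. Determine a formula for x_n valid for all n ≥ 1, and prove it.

Claim: x_n = 3^n − 6.

Base case: x_1 = -3, and 3^1 − 6 = 3 − 6 = -3.
Assume x_j = 3^j − 6 for some j ≥ 1.
Then x_{j+1} = 3x_j + 12 = 3·(3^j − 6) + 12 = 3^{j+1} − 18 + 12 = 3^{j+1} − 6.
This completes the inductive step, so x_n = 3^n − 6 for all n ≥ 1.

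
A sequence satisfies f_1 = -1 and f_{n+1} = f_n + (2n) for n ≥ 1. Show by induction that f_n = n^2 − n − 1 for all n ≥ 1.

Base case: f_1 = -1, and 1^2 − 1 − 1 = -1.
Assume f_r = r^2 − r − 1.
Then f_{r+1} = f_r + (2r) = (r^2 − r − 1) + (2r) = r^2 + r − 1,
and (r+1)^2 − (r+1) − 1 = r^2 + r − 1.
This completes the inductive step, so f_n = n^2 − n − 1 for all n ≥ 1.

f_n = n^2 − n − 1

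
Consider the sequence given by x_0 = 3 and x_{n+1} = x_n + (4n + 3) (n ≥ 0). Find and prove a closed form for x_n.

Claim: x_n = 2n^2 + n + 3.

Base case: x_0 = 3, and 2·0^2 + 0 + 3 = 3.
Assume x_r = 2r^2 + r + 3.
Then x_{r+1} = x_r + (4r + 3) = (2r^2 + r + 3) + (4r + 3) = 2r^2 + 5r + 6,
and 2·(r+1)^2 + (r+1) + 3 = 2r^2 + 5r + 6.
By induction, x_n = 2n^2 + n + 3 for all n ≥ 0.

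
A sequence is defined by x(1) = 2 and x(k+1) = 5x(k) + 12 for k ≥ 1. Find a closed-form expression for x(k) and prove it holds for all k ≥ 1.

Claim: x(k) = 5^k − 3.

Base case: x(1) = 2, and 5^1 − 3 = 5 − 3 = 2.
Assume x(j) = 5^j − 3 for some j ≥ 1.
Then x(j+1) = 5x(j) + 12 = 5·(5^j − 3) + 12 = 5^{j+1} − 15 + 12 = 5^{j+1} − 3.
By induction, x(k) = 5^k − 3 for all k ≥ 1.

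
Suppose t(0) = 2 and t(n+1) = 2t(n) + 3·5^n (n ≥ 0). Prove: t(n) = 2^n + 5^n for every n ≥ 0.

Base case: t(0) = 2, and 2^0 + 5^0 = 1 + 1 = 2.
Assume t(k) = 2^k + 5^k for some k ≥ 0.
Then t(k+1) = 2t(k) + 3·5^k = 2·(2^k + 5^k) + 3·5^k = 2^{k+1} + 2·5^k + 3·5^k = 2^{k+1} + 5·5^k = 2^{k+1} + 5^{k+1}.
This completes the inductive step, so t(n) = 2^n + 5^n for all n ≥ 0.

t(n) = 2^n + 5^n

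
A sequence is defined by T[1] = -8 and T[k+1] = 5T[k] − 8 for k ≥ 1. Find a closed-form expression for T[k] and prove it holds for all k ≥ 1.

Claim: T[k] = -2·5^k + 2.

Base case: T[1] = -8, and -2·5^1 + 2 = -10 + 2 = -8.
Assume T[m] = -2·5^m + 2 for some m ≥ 1.
Then T[m+1] = 5T[m] − 8 = 5·(-2·5^m + 2) − 8 = -10·5^m + 10 − 8 = -2·5^{m+1} + 2.
By induction, T[k] = -2·5^k + 2 for all k ≥ 1.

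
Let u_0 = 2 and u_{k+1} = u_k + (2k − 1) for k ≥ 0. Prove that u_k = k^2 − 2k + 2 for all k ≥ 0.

Base case: u_0 = 2, and 0^2 − 2·0 + 2 = 2.
Assume u_r = r^2 − 2r + 2.
Then u_{r+1} = u_r + (2r − 1) = (r^2 − 2r + 2) + (2r − 1) = r^2 + 1,
and (r+1)^2 − 2·(r+1) + 2 = r^2 + 1.
By induction, u_k = k^2 − 2k + 2 for all k ≥ 0.

u_k = k^2 − 2k + 2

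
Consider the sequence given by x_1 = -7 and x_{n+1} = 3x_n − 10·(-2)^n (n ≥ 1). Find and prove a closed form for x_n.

Claim: x_n = -3^n + 2·(-2)^n.

Base case: x_1 = -7, and -3^1 + 2·(-2)^1 = -3 − 4 = -7.
Assume x_j = -3^j + 2·(-2)^j for some j ≥ 1.
Then x_{j+1} = 3x_j − 10·(-2)^j = 3·(-3^j + 2·(-2)^j) − 10·(-2)^j = -3^{j+1} + 6·(-2)^j − 10·(-2)^j = -3^{j+1} − 4·(-2)^j = -3^{j+1} + 2·(-2)^{j+1}.
By induction, x_n = -3^n + 2·(-2)^n for all n ≥ 1.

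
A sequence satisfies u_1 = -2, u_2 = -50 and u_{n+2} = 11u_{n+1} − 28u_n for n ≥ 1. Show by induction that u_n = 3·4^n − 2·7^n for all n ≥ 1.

Base cases: u_1 = -2 and 3·4^1 − 2·7^1 = -2; u_2 = -50 and 3·4^2 − 2·7^2 = -50.
Assume u_j = 3·4^j − 2·7^j for all 1 ≤ j ≤ r, where r ≥ 2.
Then u_{r+1} = 11u_r − 28u_{r−1} = 11·(3·4^r − 2·7^r) − 28·(3·4^{r−1} − 2·7^{r−1}) = 3·(11·4 − 28)4^{r−1} − 2·(11·7 − 28)7^{r−1} = 48·4^{r−1} − 98·7^{r−1} = 3·4^{r+1} − 2·7^{r+1}.
This completes the inductive step, so u_n = 3·4^n − 2·7^n for all n ≥ 1.

u_n = 3·4^n − 2·7^n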